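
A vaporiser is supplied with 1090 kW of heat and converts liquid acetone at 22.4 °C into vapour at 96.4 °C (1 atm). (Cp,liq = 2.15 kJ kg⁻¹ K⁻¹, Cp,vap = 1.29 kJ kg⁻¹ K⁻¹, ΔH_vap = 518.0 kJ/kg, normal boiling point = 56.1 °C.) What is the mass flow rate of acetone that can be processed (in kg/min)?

ṁ = 102 kg/min

Δh = 2.15×(56.1−22.4) + 518.0 + 1.29×(96.4−56.1) = 642.44 kJ/kg
Q = 1090 kW = 1090 kJ/s = 65400 kJ/min
ṁ = Q/Δh = 65400 / 642.44 = 101.8 kg/min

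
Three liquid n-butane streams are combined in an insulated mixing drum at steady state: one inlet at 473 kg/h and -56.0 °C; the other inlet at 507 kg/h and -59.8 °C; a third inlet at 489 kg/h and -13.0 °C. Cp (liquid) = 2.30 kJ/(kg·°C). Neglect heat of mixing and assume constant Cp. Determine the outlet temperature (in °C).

T_out = -43.0 °C

Adiabatic, steady state ⇒ Σ ṁᵢCp,ᵢ(T_out − Tᵢ) = 0
Σ ṁᵢCp,ᵢTᵢ = 473×2.30×-56.0 + 507×2.30×-59.8 + 489×2.30×-13.0 = -145280
Σ ṁᵢCp,ᵢ = 473×2.30 + 507×2.30 + 489×2.30 = 3378.7
T_out = -145280 / 3378.7 = -42.998 °C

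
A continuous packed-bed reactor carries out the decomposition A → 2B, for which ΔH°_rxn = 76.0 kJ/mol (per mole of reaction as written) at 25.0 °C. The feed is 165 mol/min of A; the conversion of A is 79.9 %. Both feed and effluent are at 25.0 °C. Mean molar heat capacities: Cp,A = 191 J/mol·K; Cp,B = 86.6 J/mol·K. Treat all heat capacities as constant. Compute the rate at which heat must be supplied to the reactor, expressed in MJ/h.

Extent of reaction ξ = 0.799 × 165 = 131.84 mol/min
Reaction term: ξ·ΔH°_rxn = 131.84 × 76.0 = 10019 kJ/min
Q = ΔH = 10019 kJ/min = 166.99 kW
Heat supplied = 601.17 MJ/h

Q_in = 601 MJ/h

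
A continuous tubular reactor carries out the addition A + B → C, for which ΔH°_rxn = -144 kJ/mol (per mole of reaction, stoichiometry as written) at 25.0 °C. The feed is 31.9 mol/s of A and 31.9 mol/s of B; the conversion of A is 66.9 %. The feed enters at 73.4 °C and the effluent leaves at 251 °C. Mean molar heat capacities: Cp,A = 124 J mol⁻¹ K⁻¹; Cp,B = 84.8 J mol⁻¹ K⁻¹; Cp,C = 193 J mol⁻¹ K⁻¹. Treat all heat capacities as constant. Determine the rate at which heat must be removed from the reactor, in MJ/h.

Extent of reaction ξ = 0.669 × 31.9 = 21.341 mol/s
Reaction term: ξ·ΔH°_rxn = 21.341 × -144 = -3073.1 kJ/s
Sensible, feed 73.4→25 °C: -322.38 kJ/s
Outlet flows (mol/s): A 10.559, B 10.559, C 21.341
Sensible, products 25→251 °C: 1429.1 kJ/s
Q = ΔH = -1966.4 kJ/s = -1966.4 kW
Heat removed = 7079 MJ/h

Q_out = 7080 MJ/h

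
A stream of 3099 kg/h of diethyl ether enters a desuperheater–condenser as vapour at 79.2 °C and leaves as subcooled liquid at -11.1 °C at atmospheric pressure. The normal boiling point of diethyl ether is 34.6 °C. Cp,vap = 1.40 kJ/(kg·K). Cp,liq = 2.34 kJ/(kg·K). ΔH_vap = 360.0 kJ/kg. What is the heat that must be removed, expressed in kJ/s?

vapour 79.2→34.6 °C: -62.44 kJ/kg
condensation at 34.6 °C: -360 kJ/kg
liquid 34.6→-11.1 °C: -106.94 kJ/kg
Δh = -62.44 + -360 + -106.94 = -529.38 kJ/kg
Q = ṁ·Δh = 3099 kg/h × -529.38 kJ/kg = -1.6405e+06 kJ/h
|Q| = 455.71 kW

Q_c = 456 kJ/s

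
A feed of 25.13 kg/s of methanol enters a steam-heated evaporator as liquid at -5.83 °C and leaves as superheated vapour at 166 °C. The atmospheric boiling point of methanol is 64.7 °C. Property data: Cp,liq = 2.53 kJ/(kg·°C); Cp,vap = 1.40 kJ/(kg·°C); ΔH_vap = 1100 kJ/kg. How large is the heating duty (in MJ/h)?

Q = 128000 MJ/h

liquid -5.83→64.7 °C: 178.44 kJ/kg
vaporisation at 64.7 °C: 1100 kJ/kg
vapour 64.7→166 °C: 141.82 kJ/kg
Δh = 178.44 + 1100 + 141.82 = 1420.3 kJ/kg
Q = ṁ·Δh = 25.13 kg/s × 1420.3 kJ/kg = 35691 kJ/s
|Q| = 35691 kW = 128490 MJ/h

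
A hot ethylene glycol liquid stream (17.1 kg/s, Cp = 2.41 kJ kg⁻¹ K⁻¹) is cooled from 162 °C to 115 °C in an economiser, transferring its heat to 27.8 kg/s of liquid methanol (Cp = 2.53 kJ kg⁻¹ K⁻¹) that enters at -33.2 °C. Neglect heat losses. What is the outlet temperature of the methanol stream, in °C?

Heat released by hot stream: Q = 17.1 × 2.41 × (162 − 115) = 1936.9 kJ/s
Energy balance on cold side (adiabatic exchanger): Q = ṁ_c·Cp_c·(T_c,out − T_c,in)
T_c,out = -33.2 + 1936.9/(27.8 × 2.53) = -5.6612 °C

T_c,out = -5.66 °C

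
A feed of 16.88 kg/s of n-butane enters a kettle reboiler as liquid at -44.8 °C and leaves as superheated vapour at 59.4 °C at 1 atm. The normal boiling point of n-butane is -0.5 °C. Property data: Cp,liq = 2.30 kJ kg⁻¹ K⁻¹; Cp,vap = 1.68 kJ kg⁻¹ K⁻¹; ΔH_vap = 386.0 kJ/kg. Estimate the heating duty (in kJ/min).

liquid -44.8→-0.5 °C: 101.89 kJ/kg
vaporisation at -0.5 °C: 386 kJ/kg
vapour -0.5→59.4 °C: 100.63 kJ/kg
Δh = 101.89 + 386 + 100.63 = 588.52 kJ/kg
Q = ṁ·Δh = 16.88 kg/s × 588.52 kJ/kg = 9934.3 kJ/s
|Q| = 9934.3 kW = 596060 kJ/min

Q = 596000 kJ/min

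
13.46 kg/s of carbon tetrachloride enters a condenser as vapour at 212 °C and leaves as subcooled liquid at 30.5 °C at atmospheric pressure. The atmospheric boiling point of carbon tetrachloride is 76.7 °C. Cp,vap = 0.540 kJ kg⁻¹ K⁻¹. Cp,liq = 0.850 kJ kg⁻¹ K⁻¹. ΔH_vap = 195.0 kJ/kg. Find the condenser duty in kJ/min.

vapour 212→76.7 °C: -73.062 kJ/kg
condensation at 76.7 °C: -195 kJ/kg
liquid 76.7→30.5 °C: -39.27 kJ/kg
Δh = -73.062 + -195 + -39.27 = -307.33 kJ/kg
Q = ṁ·Δh = 13.46 kg/s × -307.33 kJ/kg = -4136.7 kJ/s
|Q| = 4136.7 kW = 248200 kJ/min

Q_c = 248000 kJ/min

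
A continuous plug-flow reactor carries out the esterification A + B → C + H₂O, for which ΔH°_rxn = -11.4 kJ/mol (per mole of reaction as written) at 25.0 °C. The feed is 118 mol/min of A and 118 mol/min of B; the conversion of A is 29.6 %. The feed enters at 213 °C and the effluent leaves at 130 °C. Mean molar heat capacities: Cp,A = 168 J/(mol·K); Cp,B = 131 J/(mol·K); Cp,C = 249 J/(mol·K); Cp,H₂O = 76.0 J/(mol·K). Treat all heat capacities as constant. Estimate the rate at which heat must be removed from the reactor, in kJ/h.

Extent of reaction ξ = 0.296 × 118 = 34.928 mol/min
Reaction term: ξ·ΔH°_rxn = 34.928 × -11.4 = -398.18 kJ/min
Sensible, feed 213→25 °C: -6633 kJ/min
Outlet flows (mol/min): A 83.072, B 83.072, C 34.928, H₂O 34.928
Sensible, products 25→130 °C: 3800 kJ/min
Q = ΔH = -3231.2 kJ/min = -53.854 kW
Heat removed = 193870 kJ/h

Q_out = 194000 kJ/h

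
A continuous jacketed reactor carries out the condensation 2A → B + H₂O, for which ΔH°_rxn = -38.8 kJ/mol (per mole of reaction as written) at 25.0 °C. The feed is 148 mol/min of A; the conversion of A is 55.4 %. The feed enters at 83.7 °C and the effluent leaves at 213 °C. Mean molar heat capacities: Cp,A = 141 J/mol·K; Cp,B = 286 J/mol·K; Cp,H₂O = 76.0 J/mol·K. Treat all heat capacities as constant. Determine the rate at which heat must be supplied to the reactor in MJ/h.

Q_in = 103 MJ/h

Extent of reaction ξ = 0.554 × 148 / 2 = 40.996 mol/min
Reaction term: ξ·ΔH°_rxn = 40.996 × -38.8 = -1590.6 kJ/min
Sensible, feed 83.7→25 °C: -1225 kJ/min
Outlet flows (mol/min): A 66.008, B 40.996, H₂O 40.996
Sensible, products 25→213 °C: 4539.8 kJ/min
Q = ΔH = 1724.2 kJ/min = 28.736 kW
Heat supplied = 103.45 MJ/h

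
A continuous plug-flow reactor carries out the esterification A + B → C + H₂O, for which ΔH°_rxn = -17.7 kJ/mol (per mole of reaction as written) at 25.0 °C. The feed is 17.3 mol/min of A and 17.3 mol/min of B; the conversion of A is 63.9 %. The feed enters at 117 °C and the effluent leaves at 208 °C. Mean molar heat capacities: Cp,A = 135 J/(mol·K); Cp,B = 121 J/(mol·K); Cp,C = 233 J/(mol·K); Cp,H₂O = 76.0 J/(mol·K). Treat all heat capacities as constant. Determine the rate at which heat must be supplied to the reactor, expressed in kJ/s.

Q_in = 5.24 kJ/s

Extent of reaction ξ = 0.639 × 17.3 = 11.055 mol/min
Reaction term: ξ·ΔH°_rxn = 11.055 × -17.7 = -195.67 kJ/min
Sensible, feed 117→25 °C: -407.45 kJ/min
Outlet flows (mol/min): A 6.2453, B 6.2453, C 11.055, H₂O 11.055
Sensible, products 25→208 °C: 917.69 kJ/min
Q = ΔH = 314.57 kJ/min = 5.2429 kW
Heat supplied = 5.2429 kJ/s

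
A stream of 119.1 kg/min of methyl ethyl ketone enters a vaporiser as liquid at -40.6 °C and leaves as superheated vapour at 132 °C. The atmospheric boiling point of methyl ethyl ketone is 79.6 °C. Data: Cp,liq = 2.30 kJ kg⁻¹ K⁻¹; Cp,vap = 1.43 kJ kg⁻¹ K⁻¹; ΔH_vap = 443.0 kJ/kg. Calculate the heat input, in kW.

Q = 1580 kW

liquid -40.6→79.6 °C: 276.46 kJ/kg
vaporisation at 79.6 °C: 443 kJ/kg
vapour 79.6→132 °C: 74.932 kJ/kg
Δh = 276.46 + 443 + 74.932 = 794.39 kJ/kg
Q = ṁ·Δh = 119.1 kg/min × 794.39 kJ/kg = 94612 kJ/min
|Q| = 1576.9 kW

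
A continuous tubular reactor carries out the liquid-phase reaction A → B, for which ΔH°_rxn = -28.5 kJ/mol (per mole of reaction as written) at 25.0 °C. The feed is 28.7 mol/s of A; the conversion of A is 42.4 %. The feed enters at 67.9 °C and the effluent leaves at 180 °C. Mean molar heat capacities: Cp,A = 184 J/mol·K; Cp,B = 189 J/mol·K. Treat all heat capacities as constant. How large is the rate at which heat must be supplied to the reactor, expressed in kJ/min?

Q_in = 15300 kJ/min

Extent of reaction ξ = 0.424 × 28.7 = 12.169 mol/s
Reaction term: ξ·ΔH°_rxn = 12.169 × -28.5 = -346.81 kJ/s
Sensible, feed 67.9→25 °C: -226.55 kJ/s
Outlet flows (mol/s): A 16.531, B 12.169
Sensible, products 25→180 °C: 827.95 kJ/s
Q = ΔH = 254.6 kJ/s = 254.6 kW
Heat supplied = 15276 kJ/min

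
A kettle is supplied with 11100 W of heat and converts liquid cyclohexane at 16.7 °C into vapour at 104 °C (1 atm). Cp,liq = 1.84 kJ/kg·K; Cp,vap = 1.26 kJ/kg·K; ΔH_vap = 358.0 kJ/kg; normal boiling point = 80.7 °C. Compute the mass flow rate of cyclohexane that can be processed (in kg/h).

Δh = 1.84×(80.7−16.7) + 358.0 + 1.26×(104−80.7) = 505.12 kJ/kg
Q = 11100 W = 11.1 kJ/s = 39960 kJ/h
ṁ = Q/Δh = 39960 / 505.12 = 79.11 kg/h

ṁ = 79.1 kg/h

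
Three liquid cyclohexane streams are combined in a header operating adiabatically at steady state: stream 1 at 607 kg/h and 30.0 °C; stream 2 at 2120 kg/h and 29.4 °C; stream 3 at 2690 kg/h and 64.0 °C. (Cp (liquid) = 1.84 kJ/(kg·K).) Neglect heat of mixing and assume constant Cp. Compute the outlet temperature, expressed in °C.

T_out = 46.6 °C

Energy balance with Q = 0: Σ ṁᵢCp,ᵢ(T_out − Tᵢ) = 0
Σ ṁᵢCp,ᵢTᵢ = 607×1.84×30.0 + 2120×1.84×29.4 + 2690×1.84×64.0 = 464960
Σ ṁᵢCp,ᵢ = 607×1.84 + 2120×1.84 + 2690×1.84 = 9967.3
T_out = 464960 / 9967.3 = 46.649 °C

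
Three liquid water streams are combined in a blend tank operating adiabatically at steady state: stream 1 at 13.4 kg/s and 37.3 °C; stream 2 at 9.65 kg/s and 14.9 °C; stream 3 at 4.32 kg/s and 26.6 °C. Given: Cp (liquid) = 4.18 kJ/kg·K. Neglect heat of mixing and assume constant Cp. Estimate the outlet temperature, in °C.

T_out = 27.7 °C

No heat crosses the boundary, so H_out = H_in.
T_out = Σ ṁᵢCp,ᵢTᵢ / Σ ṁᵢCp,ᵢ
      = 3170.6 / 114.41 = 27.713 °C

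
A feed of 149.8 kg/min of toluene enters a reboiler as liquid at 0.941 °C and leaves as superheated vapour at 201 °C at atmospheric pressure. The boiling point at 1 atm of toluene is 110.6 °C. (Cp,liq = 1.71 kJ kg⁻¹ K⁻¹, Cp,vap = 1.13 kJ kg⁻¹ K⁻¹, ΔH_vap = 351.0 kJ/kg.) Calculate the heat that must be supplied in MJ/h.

liquid 0.941→110.6 °C: 187.52 kJ/kg
vaporisation at 110.6 °C: 351 kJ/kg
vapour 110.6→201 °C: 102.15 kJ/kg
Δh = 187.52 + 351 + 102.15 = 640.67 kJ/kg
Q = ṁ·Δh = 149.8 kg/min × 640.67 kJ/kg = 95972 kJ/min
|Q| = 1599.5 kW = 5758.3 MJ/h

Q = 5760 MJ/h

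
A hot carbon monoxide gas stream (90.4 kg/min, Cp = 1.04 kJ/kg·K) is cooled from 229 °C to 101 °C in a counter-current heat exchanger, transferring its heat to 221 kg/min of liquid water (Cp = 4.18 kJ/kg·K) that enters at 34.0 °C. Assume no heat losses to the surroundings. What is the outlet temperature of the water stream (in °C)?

Heat released by hot stream: Q = 90.4 × 1.04 × (229 − 101) = 12034 kJ/min
Energy balance on cold side (adiabatic exchanger): Q = ṁ_c·Cp_c·(T_c,out − T_c,in)
T_c,out = 34.0 + 12034/(221 × 4.18) = 47.027 °C

T_c,out = 47.0 °C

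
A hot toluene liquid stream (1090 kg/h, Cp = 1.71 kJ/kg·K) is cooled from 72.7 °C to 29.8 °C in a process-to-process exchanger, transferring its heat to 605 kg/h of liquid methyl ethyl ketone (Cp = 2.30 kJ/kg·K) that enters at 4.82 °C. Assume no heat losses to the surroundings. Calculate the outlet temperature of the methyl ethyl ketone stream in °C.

T_c,out = 62.3 °C

Heat released by hot stream: Q = 1090 × 1.71 × (72.7 − 29.8) = 79961 kJ/h
Energy balance on cold side (adiabatic exchanger): Q = ṁ_c·Cp_c·(T_c,out − T_c,in)
T_c,out = 4.82 + 79961/(605 × 2.30) = 62.284 °C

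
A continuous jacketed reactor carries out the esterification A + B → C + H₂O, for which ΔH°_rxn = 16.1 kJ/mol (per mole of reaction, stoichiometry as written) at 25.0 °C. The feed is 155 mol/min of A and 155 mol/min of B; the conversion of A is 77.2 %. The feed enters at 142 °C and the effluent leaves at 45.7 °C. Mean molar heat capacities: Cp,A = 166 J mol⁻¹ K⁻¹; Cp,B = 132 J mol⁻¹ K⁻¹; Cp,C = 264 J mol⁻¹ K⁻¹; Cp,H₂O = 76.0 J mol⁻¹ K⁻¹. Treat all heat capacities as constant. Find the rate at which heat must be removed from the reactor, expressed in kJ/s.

Extent of reaction ξ = 0.772 × 155 = 119.66 mol/min
Reaction term: ξ·ΔH°_rxn = 119.66 × 16.1 = 1926.5 kJ/min
Sensible, feed 142→25 °C: -5404.2 kJ/min
Outlet flows (mol/min): A 35.34, B 35.34, C 119.66, H₂O 119.66
Sensible, products 25→45.7 °C: 1060.2 kJ/min
Q = ΔH = -2417.5 kJ/min = -40.292 kW
Heat removed = 40.292 kJ/s

Q_out = 40.3 kJ/s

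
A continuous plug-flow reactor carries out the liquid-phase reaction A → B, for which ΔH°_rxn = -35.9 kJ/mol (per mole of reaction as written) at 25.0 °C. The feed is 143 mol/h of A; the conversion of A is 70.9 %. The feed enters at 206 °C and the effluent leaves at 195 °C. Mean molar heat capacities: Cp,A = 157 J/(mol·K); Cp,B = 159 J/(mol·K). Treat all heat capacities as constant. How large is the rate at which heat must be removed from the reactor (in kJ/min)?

Q_out = 64.2 kJ/min

Extent of reaction ξ = 0.709 × 143 = 101.39 mol/h
Reaction term: ξ·ΔH°_rxn = 101.39 × -35.9 = -3639.8 kJ/h
Sensible, feed 206→25 °C: -4063.6 kJ/h
Outlet flows (mol/h): A 41.613, B 101.39
Sensible, products 25→195 °C: 3851.1 kJ/h
Q = ΔH = -3852.3 kJ/h = -1.0701 kW
Heat removed = 64.205 kJ/min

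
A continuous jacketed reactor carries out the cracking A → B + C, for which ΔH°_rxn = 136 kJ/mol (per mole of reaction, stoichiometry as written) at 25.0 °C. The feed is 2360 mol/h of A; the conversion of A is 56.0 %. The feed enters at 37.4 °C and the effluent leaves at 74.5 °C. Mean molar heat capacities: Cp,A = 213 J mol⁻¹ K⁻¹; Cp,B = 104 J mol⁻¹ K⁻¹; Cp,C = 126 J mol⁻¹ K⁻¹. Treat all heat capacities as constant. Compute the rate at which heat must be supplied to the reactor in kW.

Q_in = 55.4 kW

Extent of reaction ξ = 0.560 × 2360 = 1321.6 mol/h
Reaction term: ξ·ΔH°_rxn = 1321.6 × 136 = 179740 kJ/h
Sensible, feed 37.4→25 °C: -6233.2 kJ/h
Outlet flows (mol/h): A 1038.4, B 1321.6, C 1321.6
Sensible, products 25→74.5 °C: 25995 kJ/h
Q = ΔH = 199500 kJ/h = 55.416 kW
Heat supplied = 55.416 kW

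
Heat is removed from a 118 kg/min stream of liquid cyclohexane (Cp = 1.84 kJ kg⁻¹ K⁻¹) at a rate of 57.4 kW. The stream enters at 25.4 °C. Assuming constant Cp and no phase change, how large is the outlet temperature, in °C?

Q = 57.4 kW = 3444 kJ/min
ΔT = Q/(ṁ·Cp) = 3444/(118×1.84) = 15.862 K
T_out = 25.4 − 15.862 = 9.5378 °C

T_out = 9.54 °C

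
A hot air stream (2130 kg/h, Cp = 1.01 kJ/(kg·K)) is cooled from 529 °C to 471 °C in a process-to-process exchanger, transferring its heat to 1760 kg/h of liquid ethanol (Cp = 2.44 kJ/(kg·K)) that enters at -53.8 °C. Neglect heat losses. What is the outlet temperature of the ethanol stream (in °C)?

Heat released by hot stream: Q = 2130 × 1.01 × (529 − 471) = 124780 kJ/h
Energy balance on cold side (adiabatic exchanger): Q = ṁ_c·Cp_c·(T_c,out − T_c,in)
T_c,out = -53.8 + 124780/(1760 × 2.44) = -24.745 °C

T_c,out = -24.7 °C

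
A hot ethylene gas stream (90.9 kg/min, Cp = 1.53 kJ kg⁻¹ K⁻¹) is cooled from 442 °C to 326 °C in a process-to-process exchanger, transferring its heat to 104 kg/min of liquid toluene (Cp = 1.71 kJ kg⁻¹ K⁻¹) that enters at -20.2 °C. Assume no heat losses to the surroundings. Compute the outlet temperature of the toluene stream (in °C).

Heat released by hot stream: Q = 90.9 × 1.53 × (442 − 326) = 16133 kJ/min
Energy balance on cold side (adiabatic exchanger): Q = ṁ_c·Cp_c·(T_c,out − T_c,in)
T_c,out = -20.2 + 16133/(104 × 1.71) = 70.516 °C

T_c,out = 70.5 °C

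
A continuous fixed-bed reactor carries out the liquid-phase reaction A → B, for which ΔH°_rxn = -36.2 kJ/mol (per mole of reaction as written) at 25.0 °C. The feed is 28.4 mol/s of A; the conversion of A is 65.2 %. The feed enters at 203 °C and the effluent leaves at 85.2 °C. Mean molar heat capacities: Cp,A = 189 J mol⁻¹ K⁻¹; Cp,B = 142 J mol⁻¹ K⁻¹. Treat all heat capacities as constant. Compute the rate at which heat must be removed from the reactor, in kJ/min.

Q_out = 81300 kJ/min

Extent of reaction ξ = 0.652 × 28.4 = 18.517 mol/s
Reaction term: ξ·ΔH°_rxn = 18.517 × -36.2 = -670.31 kJ/s
Sensible, feed 203→25 °C: -955.43 kJ/s
Outlet flows (mol/s): A 9.8832, B 18.517
Sensible, products 25→85.2 °C: 270.74 kJ/s
Q = ΔH = -1355 kJ/s = -1355 kW
Heat removed = 81300 kJ/min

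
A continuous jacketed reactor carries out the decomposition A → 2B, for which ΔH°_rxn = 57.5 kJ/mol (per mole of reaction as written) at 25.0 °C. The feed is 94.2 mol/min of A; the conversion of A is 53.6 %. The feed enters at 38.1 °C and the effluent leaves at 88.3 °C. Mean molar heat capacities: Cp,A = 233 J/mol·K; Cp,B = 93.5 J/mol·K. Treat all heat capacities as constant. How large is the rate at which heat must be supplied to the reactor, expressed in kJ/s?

Q_in = 64.3 kJ/s

Extent of reaction ξ = 0.536 × 94.2 = 50.491 mol/min
Reaction term: ξ·ΔH°_rxn = 50.491 × 57.5 = 2903.2 kJ/min
Sensible, feed 38.1→25 °C: -287.53 kJ/min
Outlet flows (mol/min): A 43.709, B 100.98
Sensible, products 25→88.3 °C: 1242.3 kJ/min
Q = ΔH = 3858 kJ/min = 64.301 kW
Heat supplied = 64.301 kJ/s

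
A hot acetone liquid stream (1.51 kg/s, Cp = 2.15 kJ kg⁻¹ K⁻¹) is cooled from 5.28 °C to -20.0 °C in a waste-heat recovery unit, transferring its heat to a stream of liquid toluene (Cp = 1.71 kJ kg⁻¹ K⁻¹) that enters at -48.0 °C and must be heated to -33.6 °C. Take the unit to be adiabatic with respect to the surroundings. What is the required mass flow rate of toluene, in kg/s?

Heat released by hot stream: Q = 1.51 × 2.15 × (5.28 − -20.0) = 82.072 kJ/s
Energy balance on cold side (adiabatic exchanger): Q = ṁ_c·Cp_c·(T_c,out − T_c,in)
ṁ_c = 82.072 / [1.71 × (-33.6 − -48.0)] = 3.333 kg/s

ṁ_c = 3.33 kg/s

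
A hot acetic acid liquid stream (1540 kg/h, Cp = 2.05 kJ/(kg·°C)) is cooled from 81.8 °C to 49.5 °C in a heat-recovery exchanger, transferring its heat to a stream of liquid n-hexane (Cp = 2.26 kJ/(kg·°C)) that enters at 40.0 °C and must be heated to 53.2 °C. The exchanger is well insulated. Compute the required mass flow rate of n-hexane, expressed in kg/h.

ṁ_c = 3420 kg/h

Heat released by hot stream: Q = 1540 × 2.05 × (81.8 − 49.5) = 101970 kJ/h
Energy balance on cold side (adiabatic exchanger): Q = ṁ_c·Cp_c·(T_c,out − T_c,in)
ṁ_c = 101970 / [2.26 × (53.2 − 40.0)] = 3418.2 kg/h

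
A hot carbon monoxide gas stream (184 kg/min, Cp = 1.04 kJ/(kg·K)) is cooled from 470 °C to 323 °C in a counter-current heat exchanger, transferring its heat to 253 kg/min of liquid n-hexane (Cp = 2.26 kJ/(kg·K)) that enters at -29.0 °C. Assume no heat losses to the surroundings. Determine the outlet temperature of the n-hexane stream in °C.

Heat released by hot stream: Q = 184 × 1.04 × (470 − 323) = 28130 kJ/min
Energy balance on cold side (adiabatic exchanger): Q = ṁ_c·Cp_c·(T_c,out − T_c,in)
T_c,out = -29.0 + 28130/(253 × 2.26) = 20.197 °C

T_c,out = 20.2 °C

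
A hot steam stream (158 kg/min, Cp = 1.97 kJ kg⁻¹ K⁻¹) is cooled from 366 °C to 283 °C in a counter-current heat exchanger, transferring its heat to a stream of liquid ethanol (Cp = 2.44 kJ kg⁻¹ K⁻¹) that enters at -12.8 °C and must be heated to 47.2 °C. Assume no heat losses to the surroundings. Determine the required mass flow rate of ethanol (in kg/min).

Heat released by hot stream: Q = 158 × 1.97 × (366 − 283) = 25835 kJ/min
Energy balance on cold side (adiabatic exchanger): Q = ṁ_c·Cp_c·(T_c,out − T_c,in)
ṁ_c = 25835 / [2.44 × (47.2 − -12.8)] = 176.47 kg/min

ṁ_c = 176 kg/min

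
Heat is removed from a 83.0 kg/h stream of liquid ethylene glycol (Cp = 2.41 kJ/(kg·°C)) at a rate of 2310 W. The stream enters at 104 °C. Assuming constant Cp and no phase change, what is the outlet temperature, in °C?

Q = 2310 W = 8316 kJ/h
ΔT = Q/(ṁ·Cp) = 8316/(83.0×2.41) = 41.574 K
T_out = 104 − 41.574 = 62.426 °C

T_out = 62.4 °C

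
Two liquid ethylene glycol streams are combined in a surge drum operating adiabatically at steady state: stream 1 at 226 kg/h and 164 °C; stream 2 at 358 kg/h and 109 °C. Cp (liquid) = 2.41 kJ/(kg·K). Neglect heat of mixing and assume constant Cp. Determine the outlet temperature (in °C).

Adiabatic, steady state ⇒ Σ ṁᵢCp,ᵢ(T_out − Tᵢ) = 0
Σ ṁᵢCp,ᵢTᵢ = 226×2.41×164 + 358×2.41×109 = 183370
Σ ṁᵢCp,ᵢ = 226×2.41 + 358×2.41 = 1407.4
T_out = 183370 / 1407.4 = 130.28 °C

T_out = 130 °C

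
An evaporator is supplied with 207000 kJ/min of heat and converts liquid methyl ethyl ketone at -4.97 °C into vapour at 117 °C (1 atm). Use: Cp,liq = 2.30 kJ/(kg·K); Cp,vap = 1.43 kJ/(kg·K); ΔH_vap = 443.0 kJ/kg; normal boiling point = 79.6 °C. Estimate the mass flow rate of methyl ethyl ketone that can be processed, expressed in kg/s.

Δh = 2.30×(79.6−-4.97) + 443.0 + 1.43×(117−79.6) = 690.99 kJ/kg
Q = 207000 kJ/min = 3450 kJ/s = 3450 kJ/s
ṁ = Q/Δh = 3450 / 690.99 = 4.9928 kg/s

ṁ = 4.99 kg/s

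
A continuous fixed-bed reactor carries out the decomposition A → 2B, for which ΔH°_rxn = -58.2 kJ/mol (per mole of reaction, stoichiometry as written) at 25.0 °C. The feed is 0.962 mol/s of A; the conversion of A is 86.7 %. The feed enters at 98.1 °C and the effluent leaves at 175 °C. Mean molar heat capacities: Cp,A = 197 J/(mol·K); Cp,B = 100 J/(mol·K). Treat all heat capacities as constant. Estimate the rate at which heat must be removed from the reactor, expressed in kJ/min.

Q_out = 2020 kJ/min

Extent of reaction ξ = 0.867 × 0.962 = 0.83405 mol/s
Reaction term: ξ·ΔH°_rxn = 0.83405 × -58.2 = -48.542 kJ/s
Sensible, feed 98.1→25 °C: -13.853 kJ/s
Outlet flows (mol/s): A 0.12795, B 1.6681
Sensible, products 25→175 °C: 28.802 kJ/s
Q = ΔH = -33.593 kJ/s = -33.593 kW
Heat removed = 2015.6 kJ/min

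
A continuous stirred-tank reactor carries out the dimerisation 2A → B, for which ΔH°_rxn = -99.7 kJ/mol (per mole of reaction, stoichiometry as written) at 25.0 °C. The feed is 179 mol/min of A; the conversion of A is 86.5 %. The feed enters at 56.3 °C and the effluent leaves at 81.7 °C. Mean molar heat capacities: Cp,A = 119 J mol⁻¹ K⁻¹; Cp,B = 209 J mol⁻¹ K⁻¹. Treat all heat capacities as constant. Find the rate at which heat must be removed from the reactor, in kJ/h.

Q_out = 438000 kJ/h

Extent of reaction ξ = 0.865 × 179 / 2 = 77.418 mol/min
Reaction term: ξ·ΔH°_rxn = 77.418 × -99.7 = -7718.5 kJ/min
Sensible, feed 56.3→25 °C: -666.72 kJ/min
Outlet flows (mol/min): A 24.165, B 77.418
Sensible, products 25→81.7 °C: 1080.5 kJ/min
Q = ΔH = -7304.8 kJ/min = -121.75 kW
Heat removed = 438290 kJ/h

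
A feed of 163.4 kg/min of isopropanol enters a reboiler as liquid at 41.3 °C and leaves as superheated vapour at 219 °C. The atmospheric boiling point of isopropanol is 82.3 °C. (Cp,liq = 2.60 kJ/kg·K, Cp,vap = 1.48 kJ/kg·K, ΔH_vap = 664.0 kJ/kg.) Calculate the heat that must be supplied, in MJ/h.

Q = 9540 MJ/h

liquid 41.3→82.3 °C: 106.6 kJ/kg
vaporisation at 82.3 °C: 664 kJ/kg
vapour 82.3→219 °C: 202.32 kJ/kg
Δh = 106.6 + 664 + 202.32 = 972.92 kJ/kg
Q = ṁ·Δh = 163.4 kg/min × 972.92 kJ/kg = 158970 kJ/min
|Q| = 2649.6 kW = 9538.5 MJ/h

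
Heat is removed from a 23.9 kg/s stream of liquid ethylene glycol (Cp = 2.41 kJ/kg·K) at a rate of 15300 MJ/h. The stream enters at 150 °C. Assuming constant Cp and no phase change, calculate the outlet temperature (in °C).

Q = 15300 MJ/h = 4250 kJ/s
ΔT = Q/(ṁ·Cp) = 4250/(23.9×2.41) = 73.786 K
T_out = 150 − 73.786 = 76.214 °C

T_out = 76.2 °C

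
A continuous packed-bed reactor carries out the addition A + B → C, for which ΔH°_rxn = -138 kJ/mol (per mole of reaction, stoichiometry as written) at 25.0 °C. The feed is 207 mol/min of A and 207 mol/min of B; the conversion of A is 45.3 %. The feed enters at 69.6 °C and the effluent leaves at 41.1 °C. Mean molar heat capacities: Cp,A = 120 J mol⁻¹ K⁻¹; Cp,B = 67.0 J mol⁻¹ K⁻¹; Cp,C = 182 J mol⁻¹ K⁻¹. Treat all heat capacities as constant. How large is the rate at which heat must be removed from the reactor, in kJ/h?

Extent of reaction ξ = 0.453 × 207 = 93.771 mol/min
Reaction term: ξ·ΔH°_rxn = 93.771 × -138 = -12940 kJ/min
Sensible, feed 69.6→25 °C: -1726.4 kJ/min
Outlet flows (mol/min): A 113.23, B 113.23, C 93.771
Sensible, products 25→41.1 °C: 615.67 kJ/min
Q = ΔH = -14051 kJ/min = -234.19 kW
Heat removed = 843070 kJ/h

Q_out = 843000 kJ/h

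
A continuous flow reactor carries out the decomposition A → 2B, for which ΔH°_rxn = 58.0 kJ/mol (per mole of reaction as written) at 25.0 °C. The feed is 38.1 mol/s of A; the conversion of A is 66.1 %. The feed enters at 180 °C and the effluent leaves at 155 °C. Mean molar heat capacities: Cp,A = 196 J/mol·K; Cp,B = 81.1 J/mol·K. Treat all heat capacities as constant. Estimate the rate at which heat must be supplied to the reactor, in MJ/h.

Extent of reaction ξ = 0.661 × 38.1 = 25.184 mol/s
Reaction term: ξ·ΔH°_rxn = 25.184 × 58.0 = 1460.7 kJ/s
Sensible, feed 180→25 °C: -1157.5 kJ/s
Outlet flows (mol/s): A 12.916, B 50.368
Sensible, products 25→155 °C: 860.13 kJ/s
Q = ΔH = 1163.3 kJ/s = 1163.3 kW
Heat supplied = 4188 MJ/h

Q_in = 4190 MJ/h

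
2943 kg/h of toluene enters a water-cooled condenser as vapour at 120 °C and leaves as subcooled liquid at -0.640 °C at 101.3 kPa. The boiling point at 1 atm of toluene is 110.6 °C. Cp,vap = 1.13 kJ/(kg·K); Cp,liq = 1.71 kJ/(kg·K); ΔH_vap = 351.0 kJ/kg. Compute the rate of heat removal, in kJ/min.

Q_c = 27100 kJ/min

vapour 120→110.6 °C: -10.622 kJ/kg
condensation at 110.6 °C: -351 kJ/kg
liquid 110.6→-0.640 °C: -190.22 kJ/kg
Δh = -10.622 + -351 + -190.22 = -551.84 kJ/kg
Q = ṁ·Δh = 2943 kg/h × -551.84 kJ/kg = -1.6241e+06 kJ/h
|Q| = 451.13 kW = 27068 kJ/min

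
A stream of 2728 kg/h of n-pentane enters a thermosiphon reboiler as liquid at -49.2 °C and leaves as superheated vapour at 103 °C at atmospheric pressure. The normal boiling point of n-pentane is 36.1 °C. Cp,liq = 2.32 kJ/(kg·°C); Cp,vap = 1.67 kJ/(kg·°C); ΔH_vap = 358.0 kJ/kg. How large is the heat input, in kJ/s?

Q = 506 kJ/s

liquid -49.2→36.1 °C: 197.9 kJ/kg
vaporisation at 36.1 °C: 358 kJ/kg
vapour 36.1→103 °C: 111.72 kJ/kg
Δh = 197.9 + 358 + 111.72 = 667.62 kJ/kg
Q = ṁ·Δh = 2728 kg/h × 667.62 kJ/kg = 1.8213e+06 kJ/h
|Q| = 505.91 kW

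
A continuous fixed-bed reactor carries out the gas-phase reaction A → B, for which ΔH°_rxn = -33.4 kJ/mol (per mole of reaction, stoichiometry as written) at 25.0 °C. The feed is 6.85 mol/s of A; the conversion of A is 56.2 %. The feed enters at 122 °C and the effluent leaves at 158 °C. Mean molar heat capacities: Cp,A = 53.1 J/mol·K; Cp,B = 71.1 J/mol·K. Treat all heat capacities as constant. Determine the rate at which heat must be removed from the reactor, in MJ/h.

Extent of reaction ξ = 0.562 × 6.85 = 3.8497 mol/s
Reaction term: ξ·ΔH°_rxn = 3.8497 × -33.4 = -128.58 kJ/s
Sensible, feed 122→25 °C: -35.282 kJ/s
Outlet flows (mol/s): A 3.0003, B 3.8497
Sensible, products 25→158 °C: 57.593 kJ/s
Q = ΔH = -106.27 kJ/s = -106.27 kW
Heat removed = 382.57 MJ/h

Q_out = 383 MJ/h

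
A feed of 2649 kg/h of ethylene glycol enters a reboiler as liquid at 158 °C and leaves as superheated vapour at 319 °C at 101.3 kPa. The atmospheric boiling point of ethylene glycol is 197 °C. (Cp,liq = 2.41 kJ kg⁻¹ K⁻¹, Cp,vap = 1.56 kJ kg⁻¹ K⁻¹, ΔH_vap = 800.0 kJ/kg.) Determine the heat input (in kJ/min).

Q = 47900 kJ/min

liquid 158→197 °C: 93.99 kJ/kg
vaporisation at 197 °C: 800 kJ/kg
vapour 197→319 °C: 190.32 kJ/kg
Δh = 93.99 + 800 + 190.32 = 1084.3 kJ/kg
Q = ṁ·Δh = 2649 kg/h × 1084.3 kJ/kg = 2.8723e+06 kJ/h
|Q| = 797.87 kW = 47872 kJ/min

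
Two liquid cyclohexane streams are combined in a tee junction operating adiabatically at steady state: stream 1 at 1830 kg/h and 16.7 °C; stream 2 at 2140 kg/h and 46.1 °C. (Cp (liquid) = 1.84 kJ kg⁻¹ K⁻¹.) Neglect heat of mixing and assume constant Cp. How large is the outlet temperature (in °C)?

T_out = 32.5 °C

Adiabatic, steady state ⇒ Σ ṁᵢCp,ᵢ(T_out − Tᵢ) = 0
T_out = Σ ṁᵢCp,ᵢTᵢ / Σ ṁᵢCp,ᵢ
      = 237760 / 7304.8 = 32.548 °C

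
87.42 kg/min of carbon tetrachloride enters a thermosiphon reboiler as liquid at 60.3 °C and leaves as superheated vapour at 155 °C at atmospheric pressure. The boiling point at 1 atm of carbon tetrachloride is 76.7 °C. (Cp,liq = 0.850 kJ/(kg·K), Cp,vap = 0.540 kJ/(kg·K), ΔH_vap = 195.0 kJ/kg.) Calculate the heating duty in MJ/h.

liquid 60.3→76.7 °C: 13.94 kJ/kg
vaporisation at 76.7 °C: 195 kJ/kg
vapour 76.7→155 °C: 42.282 kJ/kg
Δh = 13.94 + 195 + 42.282 = 251.22 kJ/kg
Q = ṁ·Δh = 87.42 kg/min × 251.22 kJ/kg = 21962 kJ/min
|Q| = 366.03 kW = 1317.7 MJ/h

Q = 1320 MJ/h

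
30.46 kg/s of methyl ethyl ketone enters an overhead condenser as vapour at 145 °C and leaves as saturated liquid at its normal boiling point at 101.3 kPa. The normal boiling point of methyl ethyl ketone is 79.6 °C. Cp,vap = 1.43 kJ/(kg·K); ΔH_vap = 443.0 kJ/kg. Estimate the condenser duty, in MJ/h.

vapour 145→79.6 °C: -93.522 kJ/kg
condensation at 79.6 °C: -443 kJ/kg
Δh = -93.522 + -443 = -536.52 kJ/kg
Q = ṁ·Δh = 30.46 kg/s × -536.52 kJ/kg = -16342 kJ/s
|Q| = 16342 kW = 58833 MJ/h

Q_c = 58800 MJ/h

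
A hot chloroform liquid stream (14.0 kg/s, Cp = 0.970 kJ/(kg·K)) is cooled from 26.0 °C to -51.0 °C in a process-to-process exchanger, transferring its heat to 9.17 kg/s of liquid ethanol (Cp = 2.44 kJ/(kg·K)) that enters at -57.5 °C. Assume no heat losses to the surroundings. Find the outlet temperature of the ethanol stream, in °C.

Heat released by hot stream: Q = 14.0 × 0.970 × (26.0 − -51.0) = 1045.7 kJ/s
Energy balance on cold side (adiabatic exchanger): Q = ṁ_c·Cp_c·(T_c,out − T_c,in)
T_c,out = -57.5 + 1045.7/(9.17 × 2.44) = -10.766 °C

T_c,out = -10.8 °C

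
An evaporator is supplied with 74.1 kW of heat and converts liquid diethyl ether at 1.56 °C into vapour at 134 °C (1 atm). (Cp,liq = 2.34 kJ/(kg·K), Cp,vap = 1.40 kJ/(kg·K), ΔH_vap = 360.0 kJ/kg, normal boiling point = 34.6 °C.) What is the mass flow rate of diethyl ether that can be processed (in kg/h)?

ṁ = 463 kg/h

Δh = 2.34×(34.6−1.56) + 360.0 + 1.40×(134−34.6) = 576.47 kJ/kg
Q = 74.1 kW = 74.1 kJ/s = 266760 kJ/h
ṁ = Q/Δh = 266760 / 576.47 = 462.74 kg/h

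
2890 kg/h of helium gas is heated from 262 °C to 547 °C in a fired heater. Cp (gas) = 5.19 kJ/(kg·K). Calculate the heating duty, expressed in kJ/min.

Q = ṁ·Cp·ΔT = 2890 × 5.19 × (547 − 262) = 4.2747e+06 kJ/h
Converting: 4.2747e+06 / 3600 s = 1187.4 kW
Heating duty = 71246 kJ/min

Q = 71200 kJ/min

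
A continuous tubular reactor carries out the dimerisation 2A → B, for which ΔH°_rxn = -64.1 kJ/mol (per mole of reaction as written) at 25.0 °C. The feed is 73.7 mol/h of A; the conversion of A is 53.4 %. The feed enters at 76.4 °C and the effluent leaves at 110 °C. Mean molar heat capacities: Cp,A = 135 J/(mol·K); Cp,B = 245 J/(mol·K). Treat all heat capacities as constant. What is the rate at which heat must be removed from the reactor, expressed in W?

Q_out = 269 W

Extent of reaction ξ = 0.534 × 73.7 / 2 = 19.678 mol/h
Reaction term: ξ·ΔH°_rxn = 19.678 × -64.1 = -1261.4 kJ/h
Sensible, feed 76.4→25 °C: -511.4 kJ/h
Outlet flows (mol/h): A 34.344, B 19.678
Sensible, products 25→110 °C: 803.89 kJ/h
Q = ΔH = -968.87 kJ/h = -0.26913 kW
Heat removed = 269.13 W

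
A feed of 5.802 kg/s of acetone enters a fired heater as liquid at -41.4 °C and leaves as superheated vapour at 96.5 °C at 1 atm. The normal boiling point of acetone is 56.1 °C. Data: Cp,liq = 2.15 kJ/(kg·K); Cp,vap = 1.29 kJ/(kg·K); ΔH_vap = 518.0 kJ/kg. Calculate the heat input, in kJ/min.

liquid -41.4→56.1 °C: 209.62 kJ/kg
vaporisation at 56.1 °C: 518 kJ/kg
vapour 56.1→96.5 °C: 52.116 kJ/kg
Δh = 209.62 + 518 + 52.116 = 779.74 kJ/kg
Q = ṁ·Δh = 5.802 kg/s × 779.74 kJ/kg = 4524.1 kJ/s
|Q| = 4524.1 kW = 271440 kJ/min

Q = 271000 kJ/min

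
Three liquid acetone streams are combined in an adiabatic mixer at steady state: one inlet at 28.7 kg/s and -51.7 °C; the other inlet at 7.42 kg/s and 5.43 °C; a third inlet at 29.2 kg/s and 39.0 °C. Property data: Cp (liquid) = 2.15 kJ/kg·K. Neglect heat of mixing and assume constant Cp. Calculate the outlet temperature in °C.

Adiabatic, steady state ⇒ Σ ṁᵢCp,ᵢ(T_out − Tᵢ) = 0
Σ ṁᵢCp,ᵢTᵢ = 28.7×2.15×-51.7 + 7.42×2.15×5.43 + 29.2×2.15×39.0 = -655.1
Σ ṁᵢCp,ᵢ = 28.7×2.15 + 7.42×2.15 + 29.2×2.15 = 140.44
T_out = -655.1 / 140.44 = -4.6647 °C

T_out = -4.66 °C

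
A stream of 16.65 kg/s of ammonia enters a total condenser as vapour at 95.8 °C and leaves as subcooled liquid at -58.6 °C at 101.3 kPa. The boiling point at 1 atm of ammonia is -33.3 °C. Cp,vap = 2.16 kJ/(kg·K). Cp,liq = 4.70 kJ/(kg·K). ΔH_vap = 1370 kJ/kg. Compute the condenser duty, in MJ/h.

vapour 95.8→-33.3 °C: -278.86 kJ/kg
condensation at -33.3 °C: -1370 kJ/kg
liquid -33.3→-58.6 °C: -118.91 kJ/kg
Δh = -278.86 + -1370 + -118.91 = -1767.8 kJ/kg
Q = ṁ·Δh = 16.65 kg/s × -1767.8 kJ/kg = -29433 kJ/s
|Q| = 29433 kW = 105960 MJ/h

Q_c = 106000 MJ/h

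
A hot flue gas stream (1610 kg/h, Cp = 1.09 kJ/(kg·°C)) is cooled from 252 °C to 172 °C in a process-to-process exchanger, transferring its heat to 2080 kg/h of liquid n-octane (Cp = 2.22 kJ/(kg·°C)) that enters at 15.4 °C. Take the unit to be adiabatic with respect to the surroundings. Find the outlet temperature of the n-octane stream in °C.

T_c,out = 45.8 °C

Heat released by hot stream: Q = 1610 × 1.09 × (252 − 172) = 140390 kJ/h
Energy balance on cold side (adiabatic exchanger): Q = ṁ_c·Cp_c·(T_c,out − T_c,in)
T_c,out = 15.4 + 140390/(2080 × 2.22) = 45.804 °C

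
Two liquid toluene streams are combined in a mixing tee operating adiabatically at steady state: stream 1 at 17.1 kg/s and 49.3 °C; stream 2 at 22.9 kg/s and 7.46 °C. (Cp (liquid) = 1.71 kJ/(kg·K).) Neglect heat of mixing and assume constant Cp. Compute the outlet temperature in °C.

T_out = 25.3 °C

Energy balance with Q = 0: Σ ṁᵢCp,ᵢ(T_out − Tᵢ) = 0
Σ ṁᵢCp,ᵢTᵢ = 17.1×1.71×49.3 + 22.9×1.71×7.46 = 1733.7
Σ ṁᵢCp,ᵢ = 17.1×1.71 + 22.9×1.71 = 68.4
T_out = 1733.7 / 68.4 = 25.347 °C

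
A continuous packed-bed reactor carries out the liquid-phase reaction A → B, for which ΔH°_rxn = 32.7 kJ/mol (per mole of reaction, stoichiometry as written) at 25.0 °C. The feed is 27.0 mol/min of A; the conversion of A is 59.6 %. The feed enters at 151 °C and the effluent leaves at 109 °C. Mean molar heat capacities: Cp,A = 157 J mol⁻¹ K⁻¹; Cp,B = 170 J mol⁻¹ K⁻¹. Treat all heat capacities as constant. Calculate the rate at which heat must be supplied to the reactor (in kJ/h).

Q_in = 21900 kJ/h

Extent of reaction ξ = 0.596 × 27.0 = 16.092 mol/min
Reaction term: ξ·ΔH°_rxn = 16.092 × 32.7 = 526.21 kJ/min
Sensible, feed 151→25 °C: -534.11 kJ/min
Outlet flows (mol/min): A 10.908, B 16.092
Sensible, products 25→109 °C: 373.65 kJ/min
Q = ΔH = 365.74 kJ/min = 6.0957 kW
Heat supplied = 21945 kJ/h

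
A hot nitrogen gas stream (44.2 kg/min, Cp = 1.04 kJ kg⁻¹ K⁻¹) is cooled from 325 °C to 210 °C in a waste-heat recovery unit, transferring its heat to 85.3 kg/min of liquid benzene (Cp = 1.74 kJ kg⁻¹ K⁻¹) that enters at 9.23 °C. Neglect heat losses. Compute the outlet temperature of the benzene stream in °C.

Heat released by hot stream: Q = 44.2 × 1.04 × (325 − 210) = 5286.3 kJ/min
Energy balance on cold side (adiabatic exchanger): Q = ṁ_c·Cp_c·(T_c,out − T_c,in)
T_c,out = 9.23 + 5286.3/(85.3 × 1.74) = 44.847 °C

T_c,out = 44.8 °C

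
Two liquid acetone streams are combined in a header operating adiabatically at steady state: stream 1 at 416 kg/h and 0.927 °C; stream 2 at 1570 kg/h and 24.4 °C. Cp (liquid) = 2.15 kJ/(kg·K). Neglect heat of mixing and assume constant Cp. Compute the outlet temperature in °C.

T_out = 19.5 °C

No heat crosses the boundary, so H_out = H_in.
Σ ṁᵢCp,ᵢTᵢ = 416×2.15×0.927 + 1570×2.15×24.4 = 83191
Σ ṁᵢCp,ᵢ = 416×2.15 + 1570×2.15 = 4269.9
T_out = 83191 / 4269.9 = 19.483 °C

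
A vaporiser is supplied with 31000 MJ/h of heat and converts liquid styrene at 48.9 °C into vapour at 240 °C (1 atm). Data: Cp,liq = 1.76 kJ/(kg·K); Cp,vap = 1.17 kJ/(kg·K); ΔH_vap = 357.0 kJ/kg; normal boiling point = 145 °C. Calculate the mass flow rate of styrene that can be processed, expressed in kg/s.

Δh = 1.76×(145−48.9) + 357.0 + 1.17×(240−145) = 637.29 kJ/kg
Q = 31000 MJ/h = 8611.1 kJ/s = 8611.1 kJ/s
ṁ = Q/Δh = 8611.1 / 637.29 = 13.512 kg/s

ṁ = 13.5 kg/s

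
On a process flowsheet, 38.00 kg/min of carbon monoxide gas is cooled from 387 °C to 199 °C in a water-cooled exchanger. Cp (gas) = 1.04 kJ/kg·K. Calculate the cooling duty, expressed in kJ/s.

Q = ṁ·Cp·ΔT = 38.00 × 1.04 × (199 − 387) = -7429.8 kJ/min
Converting: 7429.8 / 60 s = 123.83 kW

Q_c = 124 kJ/s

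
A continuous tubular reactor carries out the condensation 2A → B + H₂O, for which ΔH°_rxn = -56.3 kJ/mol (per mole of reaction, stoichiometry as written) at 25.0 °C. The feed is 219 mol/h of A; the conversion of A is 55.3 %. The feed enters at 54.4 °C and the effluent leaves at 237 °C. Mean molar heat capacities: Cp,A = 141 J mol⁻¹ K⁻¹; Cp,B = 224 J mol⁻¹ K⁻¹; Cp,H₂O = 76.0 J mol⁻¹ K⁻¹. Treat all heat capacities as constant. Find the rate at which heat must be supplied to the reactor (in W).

Extent of reaction ξ = 0.553 × 219 / 2 = 60.554 mol/h
Reaction term: ξ·ΔH°_rxn = 60.554 × -56.3 = -3409.2 kJ/h
Sensible, feed 54.4→25 °C: -907.84 kJ/h
Outlet flows (mol/h): A 97.893, B 60.554, H₂O 60.554
Sensible, products 25→237 °C: 6777.4 kJ/h
Q = ΔH = 2460.4 kJ/h = 0.68345 kW
Heat supplied = 683.45 W

Q_in = 683 W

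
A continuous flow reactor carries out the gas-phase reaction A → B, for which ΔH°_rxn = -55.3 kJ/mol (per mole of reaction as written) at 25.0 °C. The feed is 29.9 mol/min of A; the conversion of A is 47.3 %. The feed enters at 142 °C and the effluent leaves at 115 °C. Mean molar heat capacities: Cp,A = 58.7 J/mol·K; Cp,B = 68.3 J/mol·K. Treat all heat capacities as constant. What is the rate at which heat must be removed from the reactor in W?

Extent of reaction ξ = 0.473 × 29.9 = 14.143 mol/min
Reaction term: ξ·ΔH°_rxn = 14.143 × -55.3 = -782.09 kJ/min
Sensible, feed 142→25 °C: -205.35 kJ/min
Outlet flows (mol/min): A 15.757, B 14.143
Sensible, products 25→115 °C: 170.18 kJ/min
Q = ΔH = -817.26 kJ/min = -13.621 kW
Heat removed = 13621 W

Q_out = 13600 W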